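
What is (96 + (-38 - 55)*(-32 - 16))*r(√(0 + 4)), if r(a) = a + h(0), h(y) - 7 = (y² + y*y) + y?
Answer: 41040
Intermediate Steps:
h(y) = 7 + y + 2*y² (h(y) = 7 + ((y² + y*y) + y) = 7 + ((y² + y²) + y) = 7 + (2*y² + y) = 7 + (y + 2*y²) = 7 + y + 2*y²)
r(a) = 7 + a (r(a) = a + (7 + 0 + 2*0²) = a + (7 + 0 + 2*0) = a + (7 + 0 + 0) = a + 7 = 7 + a)
(96 + (-38 - 55)*(-32 - 16))*r(√(0 + 4)) = (96 + (-38 - 55)*(-32 - 16))*(7 + √(0 + 4)) = (96 - 93*(-48))*(7 + √4) = (96 + 4464)*(7 + 2) = 4560*9 = 41040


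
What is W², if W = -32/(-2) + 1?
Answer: 289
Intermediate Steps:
W = 17 (W = -32*(-1)/2 + 1 = -4*(-4) + 1 = 16 + 1 = 17)
W² = 17² = 289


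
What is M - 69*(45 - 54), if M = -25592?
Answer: -24971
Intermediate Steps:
M - 69*(45 - 54) = -25592 - 69*(45 - 54) = -25592 - 69*(-9) = -25592 - 1*(-621) = -25592 + 621 = -24971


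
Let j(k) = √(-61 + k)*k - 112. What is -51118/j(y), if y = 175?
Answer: -408944/248479 - 638975*√114/248479 ≈ -29.102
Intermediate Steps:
j(k) = -112 + k*√(-61 + k) (j(k) = k*√(-61 + k) - 112 = -112 + k*√(-61 + k))
-51118/j(y) = -51118/(-112 + 175*√(-61 + 175)) = -51118/(-112 + 175*√114)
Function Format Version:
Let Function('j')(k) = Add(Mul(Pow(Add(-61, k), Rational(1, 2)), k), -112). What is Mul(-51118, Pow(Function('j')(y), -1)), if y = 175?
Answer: Add(Rational(-408944, 248479), Mul(Rational(-638975, 248479), Pow(114, Rational(1, 2)))) ≈ -29.102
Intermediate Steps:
Function('j')(k) = Add(-112, Mul(k, Pow(Add(-61, k), Rational(1, 2)))) (Function('j')(k) = Add(Mul(k, Pow(Add(-61, k), Rational(1, 2))), -112) = Add(-112, Mul(k, Pow(Add(-61, k), Rational(1, 2)))))
Mul(-51118, Pow(Function('j')(y), -1)) = Mul(-51118, Pow(Add(-112, Mul(175, Pow(Add(-61, 175), Rational(1, 2)))), -1)) = Mul(-51118, Pow(Add(-112, Mul(175, Pow(114, Rational(1, 2)))), -1))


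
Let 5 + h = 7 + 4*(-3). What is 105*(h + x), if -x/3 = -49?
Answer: 14385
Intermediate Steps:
x = 147 (x = -3*(-49) = 147)
h = -10 (h = -5 + (7 + 4*(-3)) = -5 + (7 - 12) = -5 - 5 = -10)
105*(h + x) = 105*(-10 + 147) = 105*137 = 14385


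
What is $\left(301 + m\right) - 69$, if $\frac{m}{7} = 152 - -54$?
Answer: $1674$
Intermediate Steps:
$m = 1442$ ($m = 7 \left(152 - -54\right) = 7 \left(152 + 54\right) = 7 \cdot 206 = 1442$)
$\left(301 + m\right) - 69 = \left(301 + 1442\right) - 69 = 1743 - 69 = 1674$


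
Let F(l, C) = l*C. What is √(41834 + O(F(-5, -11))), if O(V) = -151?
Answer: √41683 ≈ 204.16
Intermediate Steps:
F(l, C) = C*l
√(41834 + O(F(-5, -11))) = √(41834 - 151) = √41683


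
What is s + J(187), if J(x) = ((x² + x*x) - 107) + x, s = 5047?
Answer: 75065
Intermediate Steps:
J(x) = -107 + x + 2*x² (J(x) = ((x² + x²) - 107) + x = (2*x² - 107) + x = (-107 + 2*x²) + x = -107 + x + 2*x²)
s + J(187) = 5047 + (-107 + 187 + 2*187²) = 5047 + (-107 + 187 + 2*34969) = 5047 + (-107 + 187 + 69938) = 5047 + 70018 = 75065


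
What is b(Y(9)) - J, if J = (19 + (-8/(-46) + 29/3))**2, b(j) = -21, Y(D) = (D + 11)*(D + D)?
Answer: -4060081/4761 ≈ -852.78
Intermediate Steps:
Y(D) = 2*D*(11 + D) (Y(D) = (11 + D)*(2*D) = 2*D*(11 + D))
J = 3960100/4761 (J = (19 + (-8*(-1/46) + 29*(1/3)))**2 = (19 + (4/23 + 29/3))**2 = (19 + 679/69)**2 = (1990/69)**2 = 3960100/4761 ≈ 831.78)
b(Y(9)) - J = -21 - 1*3960100/4761 = -21 - 3960100/4761 = -4060081/4761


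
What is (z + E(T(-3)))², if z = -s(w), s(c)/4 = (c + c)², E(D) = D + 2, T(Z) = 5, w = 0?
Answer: 49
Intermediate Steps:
E(D) = 2 + D
s(c) = 16*c² (s(c) = 4*(c + c)² = 4*(2*c)² = 4*(4*c²) = 16*c²)
z = 0 (z = -16*0² = -16*0 = -1*0 = 0)
(z + E(T(-3)))² = (0 + (2 + 5))² = (0 + 7)² = 7² = 49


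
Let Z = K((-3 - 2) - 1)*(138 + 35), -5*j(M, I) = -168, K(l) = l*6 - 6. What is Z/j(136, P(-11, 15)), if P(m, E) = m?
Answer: -865/4 ≈ -216.25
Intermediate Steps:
K(l) = -6 + 6*l (K(l) = 6*l - 6 = -6 + 6*l)
j(M, I) = 168/5 (j(M, I) = -⅕*(-168) = 168/5)
Z = -7266 (Z = (-6 + 6*((-3 - 2) - 1))*(138 + 35) = (-6 + 6*(-5 - 1))*173 = (-6 + 6*(-6))*173 = (-6 - 36)*173 = -42*173 = -7266)
Z/j(136, P(-11, 15)) = -7266/168/5 = -7266*5/168 = -865/4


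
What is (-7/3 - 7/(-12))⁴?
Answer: 2401/256 ≈ 9.3789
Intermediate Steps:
(-7/3 - 7/(-12))⁴ = (-7*⅓ - 7*(-1/12))⁴ = (-7/3 + 7/12)⁴ = (-7/4)⁴ = 2401/256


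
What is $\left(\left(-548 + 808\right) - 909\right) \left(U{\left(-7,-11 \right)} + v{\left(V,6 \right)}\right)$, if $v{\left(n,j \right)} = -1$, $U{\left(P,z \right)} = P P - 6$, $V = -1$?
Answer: $-27258$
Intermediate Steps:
$U{\left(P,z \right)} = -6 + P^{2}$ ($U{\left(P,z \right)} = P^{2} - 6 = -6 + P^{2}$)
$\left(\left(-548 + 808\right) - 909\right) \left(U{\left(-7,-11 \right)} + v{\left(V,6 \right)}\right) = \left(\left(-548 + 808\right) - 909\right) \left(\left(-6 + \left(-7\right)^{2}\right) - 1\right) = \left(260 - 909\right) \left(\left(-6 + 49\right) - 1\right) = - 649 \left(43 - 1\right) = \left(-649\right) 42 = -27258$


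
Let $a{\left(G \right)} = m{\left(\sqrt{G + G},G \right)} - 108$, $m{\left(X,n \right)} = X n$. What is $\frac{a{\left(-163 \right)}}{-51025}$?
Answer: $\frac{108}{51025} + \frac{163 i \sqrt{326}}{51025} \approx 0.0021166 + 0.057678 i$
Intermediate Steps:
$a{\left(G \right)} = -108 + \sqrt{2} G^{\frac{3}{2}}$ ($a{\left(G \right)} = \sqrt{G + G} G - 108 = \sqrt{2 G} G - 108 = \sqrt{2} \sqrt{G} G - 108 = \sqrt{2} G^{\frac{3}{2}} - 108 = -108 + \sqrt{2} G^{\frac{3}{2}}$)
$\frac{a{\left(-163 \right)}}{-51025} = \frac{-108 + \sqrt{2} \left(-163\right)^{\frac{3}{2}}}{-51025} = \left(-108 + \sqrt{2} \left(- 163 i \sqrt{163}\right)\right) \left(- \frac{1}{51025}\right) = \left(-108 - 163 i \sqrt{326}\right) \left(- \frac{1}{51025}\right) = \frac{108}{51025} + \frac{163 i \sqrt{326}}{51025}$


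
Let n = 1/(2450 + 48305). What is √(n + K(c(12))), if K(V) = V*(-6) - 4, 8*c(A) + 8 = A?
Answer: 6*I*√500901095/50755 ≈ 2.6457*I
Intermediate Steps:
c(A) = -1 + A/8
K(V) = -4 - 6*V (K(V) = -6*V - 4 = -4 - 6*V)
n = 1/50755 ≈ 1.9702e-5
√(n + K(c(12))) = √(1/50755 + (-4 - 6*(-1 + (⅛)*12))) = √(1/50755 + (-4 - 6*(-1 + 3/2))) = √(1/50755 + (-4 - 6*½)) = √(1/50755 + (-4 - 3)) = √(1/50755 - 7) = √(-355284/50755) = 6*I*√500901095/50755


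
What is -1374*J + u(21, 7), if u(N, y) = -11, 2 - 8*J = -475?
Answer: -327743/4 ≈ -81936.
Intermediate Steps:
J = 477/8 (J = ¼ - ⅛*(-475) = ¼ + 475/8 = 477/8 ≈ 59.625)
-1374*J + u(21, 7) = -1374*477/8 - 11 = -327699/4 - 11 = -327743/4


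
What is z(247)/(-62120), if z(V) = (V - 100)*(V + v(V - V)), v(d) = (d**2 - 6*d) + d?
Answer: -36309/62120 ≈ -0.58450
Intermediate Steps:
v(d) = d**2 - 5*d
z(V) = V*(-100 + V) (z(V) = (V - 100)*(V + (V - V)*(-5 + (V - V))) = (-100 + V)*(V + 0*(-5 + 0)) = (-100 + V)*(V + 0*(-5)) = (-100 + V)*(V + 0) = (-100 + V)*V = V*(-100 + V))
z(247)/(-62120) = (247*(-100 + 247))/(-62120) = (247*147)*(-1/62120) = 36309*(-1/62120) = -36309/62120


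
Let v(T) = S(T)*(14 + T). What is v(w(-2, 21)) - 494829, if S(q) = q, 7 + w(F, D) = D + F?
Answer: -494517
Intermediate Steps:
w(F, D) = -7 + D + F (w(F, D) = -7 + (D + F) = -7 + D + F)
v(T) = T*(14 + T)
v(w(-2, 21)) - 494829 = (-7 + 21 - 2)*(14 + (-7 + 21 - 2)) - 494829 = 12*(14 + 12) - 494829 = 12*26 - 494829 = 312 - 494829 = -494517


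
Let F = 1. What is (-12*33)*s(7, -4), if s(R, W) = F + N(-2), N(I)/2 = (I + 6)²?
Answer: -13068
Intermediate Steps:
N(I) = 2*(6 + I)² (N(I) = 2*(I + 6)² = 2*(6 + I)²)
s(R, W) = 33 (s(R, W) = 1 + 2*(6 - 2)² = 1 + 2*4² = 1 + 2*16 = 1 + 32 = 33)
(-12*33)*s(7, -4) = -12*33*33 = -396*33 = -13068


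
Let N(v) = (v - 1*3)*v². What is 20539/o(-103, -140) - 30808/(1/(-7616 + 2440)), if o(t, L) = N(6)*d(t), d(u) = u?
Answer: 1773857581253/11124 ≈ 1.5946e+8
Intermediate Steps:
N(v) = v²*(-3 + v) (N(v) = (v - 3)*v² = (-3 + v)*v² = v²*(-3 + v))
o(t, L) = 108*t (o(t, L) = (6²*(-3 + 6))*t = (36*3)*t = 108*t)
20539/o(-103, -140) - 30808/(1/(-7616 + 2440)) = 20539/((108*(-103))) - 30808/(1/(-7616 + 2440)) = 20539/(-11124) - 30808/(1/(-5176)) = 20539*(-1/11124) - 30808/(-1/5176) = -20539/11124 - 30808*(-5176) = -20539/11124 + 159462208 = 1773857581253/11124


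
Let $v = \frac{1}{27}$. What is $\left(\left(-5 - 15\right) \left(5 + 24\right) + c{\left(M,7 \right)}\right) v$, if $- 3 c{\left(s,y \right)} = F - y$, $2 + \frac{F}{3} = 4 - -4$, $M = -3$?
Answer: $- \frac{1751}{81} \approx -21.617$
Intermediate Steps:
$F = 18$ ($F = -6 + 3 \left(4 - -4\right) = -6 + 3 \left(4 + 4\right) = -6 + 3 \cdot 8 = -6 + 24 = 18$)
$v = \frac{1}{27} \approx 0.037037$
$c{\left(s,y \right)} = -6 + \frac{y}{3}$ ($c{\left(s,y \right)} = - \frac{18 - y}{3} = -6 + \frac{y}{3}$)
$\left(\left(-5 - 15\right) \left(5 + 24\right) + c{\left(M,7 \right)}\right) v = \left(\left(-5 - 15\right) \left(5 + 24\right) + \left(-6 + \frac{1}{3} \cdot 7\right)\right) \frac{1}{27} = \left(\left(-20\right) 29 + \left(-6 + \frac{7}{3}\right)\right) \frac{1}{27} = \left(-580 - \frac{11}{3}\right) \frac{1}{27} = \left(- \frac{1751}{3}\right) \frac{1}{27} = - \frac{1751}{81}$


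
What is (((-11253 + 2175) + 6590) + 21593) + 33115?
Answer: 52220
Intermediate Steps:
(((-11253 + 2175) + 6590) + 21593) + 33115 = ((-9078 + 6590) + 21593) + 33115 = (-2488 + 21593) + 33115 = 19105 + 33115 = 52220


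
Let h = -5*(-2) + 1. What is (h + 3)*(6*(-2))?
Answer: -168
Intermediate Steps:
h = 11 (h = 10 + 1 = 11)
(h + 3)*(6*(-2)) = (11 + 3)*(6*(-2)) = 14*(-12) = -168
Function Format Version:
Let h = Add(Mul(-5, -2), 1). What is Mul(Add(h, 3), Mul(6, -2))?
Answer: -168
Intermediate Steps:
h = 11 (h = Add(10, 1) = 11)
Mul(Add(h, 3), Mul(6, -2)) = Mul(Add(11, 3), Mul(6, -2)) = Mul(14, -12) = -168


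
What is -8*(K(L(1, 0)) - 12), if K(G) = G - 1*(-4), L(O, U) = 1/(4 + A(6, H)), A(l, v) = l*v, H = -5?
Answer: 836/13 ≈ 64.308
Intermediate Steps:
L(O, U) = -1/26 (L(O, U) = 1/(4 + 6*(-5)) = 1/(4 - 30) = 1/(-26) = -1/26)
K(G) = 4 + G (K(G) = G + 4 = 4 + G)
-8*(K(L(1, 0)) - 12) = -8*((4 - 1/26) - 12) = -8*(103/26 - 12) = -8*(-209/26) = 836/13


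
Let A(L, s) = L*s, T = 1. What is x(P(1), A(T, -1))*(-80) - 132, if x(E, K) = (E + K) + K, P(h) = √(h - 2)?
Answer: 28 - 80*I ≈ 28.0 - 80.0*I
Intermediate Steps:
P(h) = √(-2 + h)
x(E, K) = E + 2*K
x(P(1), A(T, -1))*(-80) - 132 = (√(-2 + 1) + 2*(1*(-1)))*(-80) - 132 = (√(-1) + 2*(-1))*(-80) - 132 = (I - 2)*(-80) - 132 = (-2 + I)*(-80) - 132 = (160 - 80*I) - 132 = 28 - 80*I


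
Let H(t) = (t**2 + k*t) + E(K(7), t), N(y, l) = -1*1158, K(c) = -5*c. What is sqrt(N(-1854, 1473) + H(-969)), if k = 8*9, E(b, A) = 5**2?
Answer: 2*sqrt(217015) ≈ 931.70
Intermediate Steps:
N(y, l) = -1158
E(b, A) = 25
k = 72
H(t) = 25 + t**2 + 72*t (H(t) = (t**2 + 72*t) + 25 = 25 + t**2 + 72*t)
sqrt(N(-1854, 1473) + H(-969)) = sqrt(-1158 + (25 + (-969)**2 + 72*(-969))) = sqrt(-1158 + (25 + 938961 - 69768)) = sqrt(-1158 + 869218) = sqrt(868060) = 2*sqrt(217015)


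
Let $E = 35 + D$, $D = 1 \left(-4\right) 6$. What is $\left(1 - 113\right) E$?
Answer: $-1232$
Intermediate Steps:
$D = -24$ ($D = \left(-4\right) 6 = -24$)
$E = 11$ ($E = 35 - 24 = 11$)
$\left(1 - 113\right) E = \left(1 - 113\right) 11 = \left(-112\right) 11 = -1232$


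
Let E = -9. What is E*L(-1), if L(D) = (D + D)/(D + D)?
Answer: -9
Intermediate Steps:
L(D) = 1 (L(D) = (2*D)/((2*D)) = (2*D)*(1/(2*D)) = 1)
E*L(-1) = -9*1 = -9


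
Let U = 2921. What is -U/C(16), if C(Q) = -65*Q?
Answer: 2921/1040 ≈ 2.8087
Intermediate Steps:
-U/C(16) = -2921/((-65*16)) = -2921/(-1040) = -2921*(-1)/1040 = -1*(-2921/1040) = 2921/1040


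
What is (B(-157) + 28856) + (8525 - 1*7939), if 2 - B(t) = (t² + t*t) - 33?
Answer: -19821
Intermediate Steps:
B(t) = 35 - 2*t² (B(t) = 2 - ((t² + t*t) - 33) = 2 - ((t² + t²) - 33) = 2 - (2*t² - 33) = 2 - (-33 + 2*t²) = 2 + (33 - 2*t²) = 35 - 2*t²)
(B(-157) + 28856) + (8525 - 1*7939) = ((35 - 2*(-157)²) + 28856) + (8525 - 1*7939) = ((35 - 2*24649) + 28856) + (8525 - 7939) = ((35 - 49298) + 28856) + 586 = (-49263 + 28856) + 586 = -20407 + 586 = -19821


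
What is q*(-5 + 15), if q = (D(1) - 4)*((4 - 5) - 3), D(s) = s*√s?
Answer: 120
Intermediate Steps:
D(s) = s^(3/2)
q = 12 (q = (1^(3/2) - 4)*((4 - 5) - 3) = (1 - 4)*(-1 - 3) = -3*(-4) = 12)
q*(-5 + 15) = 12*(-5 + 15) = 12*10 = 120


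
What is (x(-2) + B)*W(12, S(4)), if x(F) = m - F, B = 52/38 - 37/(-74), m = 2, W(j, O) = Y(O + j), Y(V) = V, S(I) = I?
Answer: 1784/19 ≈ 93.895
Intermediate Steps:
W(j, O) = O + j
B = 71/38 (B = 52*(1/38) - 37*(-1/74) = 26/19 + ½ = 71/38 ≈ 1.8684)
x(F) = 2 - F
(x(-2) + B)*W(12, S(4)) = ((2 - 1*(-2)) + 71/38)*(4 + 12) = ((2 + 2) + 71/38)*16 = (4 + 71/38)*16 = (223/38)*16 = 1784/19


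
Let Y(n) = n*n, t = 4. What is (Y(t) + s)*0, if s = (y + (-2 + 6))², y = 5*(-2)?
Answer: 0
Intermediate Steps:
y = -10
s = 36 (s = (-10 + (-2 + 6))² = (-10 + 4)² = (-6)² = 36)
Y(n) = n²
(Y(t) + s)*0 = (4² + 36)*0 = (16 + 36)*0 = 52*0 = 0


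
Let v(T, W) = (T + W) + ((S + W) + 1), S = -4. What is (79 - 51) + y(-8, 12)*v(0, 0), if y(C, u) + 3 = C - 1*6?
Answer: 79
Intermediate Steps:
y(C, u) = -9 + C (y(C, u) = -3 + (C - 1*6) = -3 + (C - 6) = -3 + (-6 + C) = -9 + C)
v(T, W) = -3 + T + 2*W (v(T, W) = (T + W) + ((-4 + W) + 1) = (T + W) + (-3 + W) = -3 + T + 2*W)
(79 - 51) + y(-8, 12)*v(0, 0) = (79 - 51) + (-9 - 8)*(-3 + 0 + 2*0) = 28 - 17*(-3 + 0 + 0) = 28 - 17*(-3) = 28 + 51 = 79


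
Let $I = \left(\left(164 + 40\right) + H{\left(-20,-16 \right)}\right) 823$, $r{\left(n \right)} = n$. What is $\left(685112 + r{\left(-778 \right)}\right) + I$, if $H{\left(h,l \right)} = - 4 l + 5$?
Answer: $909013$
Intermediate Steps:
$H{\left(h,l \right)} = 5 - 4 l$
$I = 224679$ ($I = \left(\left(164 + 40\right) + \left(5 - -64\right)\right) 823 = \left(204 + \left(5 + 64\right)\right) 823 = \left(204 + 69\right) 823 = 273 \cdot 823 = 224679$)
$\left(685112 + r{\left(-778 \right)}\right) + I = \left(685112 - 778\right) + 224679 = 684334 + 224679 = 909013$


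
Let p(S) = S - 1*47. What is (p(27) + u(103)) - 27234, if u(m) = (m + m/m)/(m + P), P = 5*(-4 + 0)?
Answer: -2261978/83 ≈ -27253.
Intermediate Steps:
P = -20 (P = 5*(-4) = -20)
p(S) = -47 + S (p(S) = S - 47 = -47 + S)
u(m) = (1 + m)/(-20 + m) (u(m) = (m + m/m)/(m - 20) = (m + 1)/(-20 + m) = (1 + m)/(-20 + m))
(p(27) + u(103)) - 27234 = ((-47 + 27) + (1 + 103)/(-20 + 103)) - 27234 = (-20 + 104/83) - 27234 = -1556/83 - 27234 = -2261978/83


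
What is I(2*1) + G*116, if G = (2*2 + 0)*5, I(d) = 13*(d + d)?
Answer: 2372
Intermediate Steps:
I(d) = 26*d (I(d) = 13*(2*d) = 26*d)
G = 20 (G = (4 + 0)*5 = 4*5 = 20)
I(2*1) + G*116 = 26*(2*1) + 20*116 = 26*2 + 2320 = 52 + 2320 = 2372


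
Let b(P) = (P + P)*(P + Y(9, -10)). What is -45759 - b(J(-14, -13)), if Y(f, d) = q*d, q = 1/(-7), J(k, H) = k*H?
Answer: -112527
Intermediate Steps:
J(k, H) = H*k
q = -⅐ ≈ -0.14286
Y(f, d) = -d/7
b(P) = 2*P*(10/7 + P) (b(P) = (P + P)*(P - ⅐*(-10)) = (2*P)*(P + 10/7) = (2*P)*(10/7 + P) = 2*P*(10/7 + P))
-45759 - b(J(-14, -13)) = -45759 - 2*(-13*(-14))*(10 + 7*(-13*(-14)))/7 = -45759 - 2*182*(10 + 7*182)/7 = -45759 - 2*182*(10 + 1274)/7 = -45759 - 2*182*1284/7 = -45759 - 1*66768 = -45759 - 66768 = -112527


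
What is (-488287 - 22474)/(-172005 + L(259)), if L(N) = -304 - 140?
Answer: 510761/172449 ≈ 2.9618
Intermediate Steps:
L(N) = -444
(-488287 - 22474)/(-172005 + L(259)) = (-488287 - 22474)/(-172005 - 444) = -510761/(-172449) = -510761*(-1/172449) = 510761/172449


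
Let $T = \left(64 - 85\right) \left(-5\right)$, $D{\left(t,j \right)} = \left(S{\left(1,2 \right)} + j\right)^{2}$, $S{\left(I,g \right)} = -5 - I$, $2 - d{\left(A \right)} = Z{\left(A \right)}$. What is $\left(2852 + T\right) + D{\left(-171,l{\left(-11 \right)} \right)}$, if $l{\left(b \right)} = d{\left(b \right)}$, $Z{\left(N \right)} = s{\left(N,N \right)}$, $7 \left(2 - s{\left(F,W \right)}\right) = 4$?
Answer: $\frac{146337}{49} \approx 2986.5$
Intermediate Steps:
$s{\left(F,W \right)} = \frac{10}{7}$ ($s{\left(F,W \right)} = 2 - \frac{4}{7} = \frac{10}{7}$)
$Z{\left(N \right)} = \frac{10}{7}$
$d{\left(A \right)} = \frac{4}{7}$ ($d{\left(A \right)} = 2 - \frac{10}{7} = \frac{4}{7}$)
$l{\left(b \right)} = \frac{4}{7}$
$D{\left(t,j \right)} = \left(-6 + j\right)^{2}$ ($D{\left(t,j \right)} = \left(\left(-5 - 1\right) + j\right)^{2} = \left(-6 + j\right)^{2}$)
$T = 105$ ($T = \left(-21\right) \left(-5\right) = 105$)
$\left(2852 + T\right) + D{\left(-171,l{\left(-11 \right)} \right)} = \left(2852 + 105\right) + \left(-6 + \frac{4}{7}\right)^{2} = 2957 + \left(- \frac{38}{7}\right)^{2} = 2957 + \frac{1444}{49} = \frac{146337}{49}$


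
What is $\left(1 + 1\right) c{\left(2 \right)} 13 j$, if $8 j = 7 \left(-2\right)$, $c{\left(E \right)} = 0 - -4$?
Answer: $-182$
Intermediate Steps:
$c{\left(E \right)} = 4$ ($c{\left(E \right)} = 0 + 4 = 4$)
$j = - \frac{7}{4}$ ($j = \frac{7 \left(-2\right)}{8} = \frac{1}{8} \left(-14\right) = - \frac{7}{4} \approx -1.75$)
$\left(1 + 1\right) c{\left(2 \right)} 13 j = \left(1 + 1\right) 4 \cdot 13 \left(- \frac{7}{4}\right) = 2 \cdot 4 \cdot 13 \left(- \frac{7}{4}\right) = 8 \cdot 13 \left(- \frac{7}{4}\right) = 104 \left(- \frac{7}{4}\right) = -182$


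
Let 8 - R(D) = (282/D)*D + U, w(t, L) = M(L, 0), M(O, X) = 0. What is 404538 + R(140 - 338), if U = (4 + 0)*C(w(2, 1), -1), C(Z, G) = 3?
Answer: 404252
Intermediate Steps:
w(t, L) = 0
U = 12 (U = (4 + 0)*3 = 4*3 = 12)
R(D) = -286 (R(D) = 8 - ((282/D)*D + 12) = 8 - (282 + 12) = 8 - 1*294 = 8 - 294 = -286)
404538 + R(140 - 338) = 404538 - 286 = 404252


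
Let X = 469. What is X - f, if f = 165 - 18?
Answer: 322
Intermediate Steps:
f = 147
X - f = 469 - 1*147 = 469 - 147 = 322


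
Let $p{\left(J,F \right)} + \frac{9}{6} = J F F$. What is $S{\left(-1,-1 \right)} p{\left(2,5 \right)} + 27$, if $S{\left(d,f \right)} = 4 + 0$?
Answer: $221$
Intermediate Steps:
$S{\left(d,f \right)} = 4$
$p{\left(J,F \right)} = - \frac{3}{2} + J F^{2}$ ($p{\left(J,F \right)} = - \frac{3}{2} + J F F = - \frac{3}{2} + J F^{2}$)
$S{\left(-1,-1 \right)} p{\left(2,5 \right)} + 27 = 4 \left(- \frac{3}{2} + 2 \cdot 5^{2}\right) + 27 = 4 \left(- \frac{3}{2} + 2 \cdot 25\right) + 27 = 4 \left(- \frac{3}{2} + 50\right) + 27 = 4 \cdot \frac{97}{2} + 27 = 194 + 27 = 221$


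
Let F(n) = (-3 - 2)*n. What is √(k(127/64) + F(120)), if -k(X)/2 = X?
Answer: I*√38654/8 ≈ 24.576*I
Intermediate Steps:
k(X) = -2*X
F(n) = -5*n
√(k(127/64) + F(120)) = √(-254/64 - 5*120) = √(-254/64 - 600) = √(-2*127/64 - 600) = √(-127/32 - 600) = √(-19327/32) = I*√38654/8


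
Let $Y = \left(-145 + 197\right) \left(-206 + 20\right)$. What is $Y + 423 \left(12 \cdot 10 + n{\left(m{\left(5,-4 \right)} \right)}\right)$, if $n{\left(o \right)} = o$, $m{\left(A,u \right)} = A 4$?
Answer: $49548$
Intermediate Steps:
$m{\left(A,u \right)} = 4 A$
$Y = -9672$ ($Y = 52 \left(-186\right) = -9672$)
$Y + 423 \left(12 \cdot 10 + n{\left(m{\left(5,-4 \right)} \right)}\right) = -9672 + 423 \left(12 \cdot 10 + 4 \cdot 5\right) = -9672 + 423 \left(120 + 20\right) = -9672 + 423 \cdot 140 = -9672 + 59220 = 49548$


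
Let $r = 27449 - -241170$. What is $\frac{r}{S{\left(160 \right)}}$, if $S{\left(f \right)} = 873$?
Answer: $\frac{268619}{873} \approx 307.7$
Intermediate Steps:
$r = 268619$ ($r = 27449 + 241170 = 268619$)
$\frac{r}{S{\left(160 \right)}} = \frac{268619}{873}$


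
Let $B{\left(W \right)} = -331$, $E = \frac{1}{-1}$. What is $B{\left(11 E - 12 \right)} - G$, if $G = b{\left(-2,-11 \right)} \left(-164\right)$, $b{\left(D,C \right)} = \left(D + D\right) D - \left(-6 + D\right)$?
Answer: $2293$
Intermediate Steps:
$E = -1$
$b{\left(D,C \right)} = 6 - D + 2 D^{2}$ ($b{\left(D,C \right)} = 2 D D - \left(-6 + D\right) = 2 D^{2} - \left(-6 + D\right) = 6 - D + 2 D^{2}$)
$G = -2624$ ($G = \left(6 - -2 + 2 \left(-2\right)^{2}\right) \left(-164\right) = \left(6 + 2 + 2 \cdot 4\right) \left(-164\right) = \left(6 + 2 + 8\right) \left(-164\right) = 16 \left(-164\right) = -2624$)
$B{\left(11 E - 12 \right)} - G = -331 - -2624 = -331 + 2624 = 2293$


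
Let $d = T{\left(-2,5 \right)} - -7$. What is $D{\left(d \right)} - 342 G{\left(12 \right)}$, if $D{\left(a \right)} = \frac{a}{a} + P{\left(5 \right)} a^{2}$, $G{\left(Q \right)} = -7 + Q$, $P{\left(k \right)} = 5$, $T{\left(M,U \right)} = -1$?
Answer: $-1529$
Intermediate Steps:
$d = 6$ ($d = -1 - -7 = -1 + 7 = 6$)
$D{\left(a \right)} = 1 + 5 a^{2}$ ($D{\left(a \right)} = \frac{a}{a} + 5 a^{2} = 1 + 5 a^{2}$)
$D{\left(d \right)} - 342 G{\left(12 \right)} = \left(1 + 5 \cdot 6^{2}\right) - 342 \left(-7 + 12\right) = \left(1 + 5 \cdot 36\right) - 1710 = \left(1 + 180\right) - 1710 = 181 - 1710 = -1529$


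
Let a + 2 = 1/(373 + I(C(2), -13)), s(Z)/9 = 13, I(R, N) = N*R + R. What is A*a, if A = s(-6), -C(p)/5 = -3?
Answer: -45045/193 ≈ -233.39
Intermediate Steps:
C(p) = 15 (C(p) = -5*(-3) = 15)
I(R, N) = R + N*R
s(Z) = 117 (s(Z) = 9*13 = 117)
a = -385/193 (a = -2 + 1/(373 + 15*(1 - 13)) = -2 + 1/(373 + 15*(-12)) = -2 + 1/(373 - 180) = -2 + 1/193 = -385/193 ≈ -1.9948)
A = 117
A*a = 117*(-385/193) = -45045/193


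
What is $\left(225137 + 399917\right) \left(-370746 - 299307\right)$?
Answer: $-418819307862$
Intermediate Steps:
$\left(225137 + 399917\right) \left(-370746 - 299307\right) = 625054 \left(-670053\right) = -418819307862$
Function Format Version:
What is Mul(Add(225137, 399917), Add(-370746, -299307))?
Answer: -418819307862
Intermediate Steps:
Mul(Add(225137, 399917), Add(-370746, -299307)) = Mul(625054, -670053) = -418819307862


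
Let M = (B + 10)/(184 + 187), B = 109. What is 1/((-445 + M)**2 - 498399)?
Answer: -2809/844552167 ≈ -3.3260e-6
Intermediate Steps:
M = 17/53 (M = (109 + 10)/(184 + 187) = 119/371 = 119*(1/371) = 17/53 ≈ 0.32075)
1/((-445 + M)**2 - 498399) = 1/((-445 + 17/53)**2 - 498399) = 1/((-23568/53)**2 - 498399) = 1/(555450624/2809 - 498399) = 1/(-844552167/2809) = -2809/844552167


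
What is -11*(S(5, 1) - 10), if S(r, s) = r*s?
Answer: 55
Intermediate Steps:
-11*(S(5, 1) - 10) = -11*(5*1 - 10) = -11*(5 - 10) = -11*(-5) = 55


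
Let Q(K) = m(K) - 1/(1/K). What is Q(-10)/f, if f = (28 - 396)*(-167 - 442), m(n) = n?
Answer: 0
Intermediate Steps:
f = 224112 (f = -368*(-609) = 224112)
Q(K) = 0 (Q(K) = K - 1/(1/K) = K - K = 0)
Q(-10)/f = 0/224112 = 0*(1/224112) = 0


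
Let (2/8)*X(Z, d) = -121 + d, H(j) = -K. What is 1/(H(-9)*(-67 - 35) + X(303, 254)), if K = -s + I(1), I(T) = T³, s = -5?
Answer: 1/1144 ≈ 0.00087413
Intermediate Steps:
K = 6 (K = -1*(-5) + 1³ = 5 + 1 = 6)
H(j) = -6 (H(j) = -1*6 = -6)
X(Z, d) = -484 + 4*d (X(Z, d) = 4*(-121 + d) = -484 + 4*d)
1/(H(-9)*(-67 - 35) + X(303, 254)) = 1/(-6*(-67 - 35) + (-484 + 4*254)) = 1/(-6*(-102) + (-484 + 1016)) = 1/(612 + 532) = 1/1144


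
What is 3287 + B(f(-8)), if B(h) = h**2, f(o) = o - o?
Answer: 3287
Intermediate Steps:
f(o) = 0
3287 + B(f(-8)) = 3287 + 0**2 = 3287 + 0 = 3287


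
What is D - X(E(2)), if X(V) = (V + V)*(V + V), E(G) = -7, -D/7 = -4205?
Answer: 29239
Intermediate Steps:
D = 29435 (D = -7*(-4205) = 29435)
X(V) = 4*V² (X(V) = (2*V)*(2*V) = 4*V²)
D - X(E(2)) = 29435 - 4*(-7)² = 29435 - 4*49 = 29435 - 1*196 = 29435 - 196 = 29239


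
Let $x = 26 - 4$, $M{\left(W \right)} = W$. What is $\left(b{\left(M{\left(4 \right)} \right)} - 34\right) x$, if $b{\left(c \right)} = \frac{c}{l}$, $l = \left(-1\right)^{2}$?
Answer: $-660$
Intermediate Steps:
$l = 1$
$x = 22$ ($x = 26 - 4 = 22$)
$b{\left(c \right)} = c$ ($b{\left(c \right)} = \frac{c}{1} = c 1 = c$)
$\left(b{\left(M{\left(4 \right)} \right)} - 34\right) x = \left(4 - 34\right) 22 = \left(-30\right) 22 = -660$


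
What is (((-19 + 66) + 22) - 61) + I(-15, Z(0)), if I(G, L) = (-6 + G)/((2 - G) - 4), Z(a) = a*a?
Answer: 83/13 ≈ 6.3846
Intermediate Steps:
Z(a) = a²
I(G, L) = (-6 + G)/(-2 - G)
(((-19 + 66) + 22) - 61) + I(-15, Z(0)) = (((-19 + 66) + 22) - 61) + (6 - 1*(-15))/(2 - 15) = ((47 + 22) - 61) + (6 + 15)/(-13) = (69 - 61) - 1/13*21 = 8 - 21/13 = 83/13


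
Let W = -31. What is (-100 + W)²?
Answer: 17161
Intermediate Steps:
(-100 + W)² = (-100 - 31)² = (-131)² = 17161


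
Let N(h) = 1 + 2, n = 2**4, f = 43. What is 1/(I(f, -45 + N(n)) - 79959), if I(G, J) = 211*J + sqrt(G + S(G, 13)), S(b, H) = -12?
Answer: -88821/7889170010 - sqrt(31)/7889170010 ≈ -1.1259e-5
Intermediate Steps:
n = 16
N(h) = 3
I(G, J) = sqrt(-12 + G) + 211*J (I(G, J) = 211*J + sqrt(G - 12) = 211*J + sqrt(-12 + G) = sqrt(-12 + G) + 211*J)
1/(I(f, -45 + N(n)) - 79959) = 1/((sqrt(-12 + 43) + 211*(-45 + 3)) - 79959) = 1/((sqrt(31) + 211*(-42)) - 79959) = 1/((sqrt(31) - 8862) - 79959) = 1/((-8862 + sqrt(31)) - 79959) = 1/(-88821 + sqrt(31))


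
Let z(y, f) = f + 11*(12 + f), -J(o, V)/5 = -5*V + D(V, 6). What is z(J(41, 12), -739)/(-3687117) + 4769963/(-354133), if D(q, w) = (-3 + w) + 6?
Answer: -837348474323/62177609741 ≈ -13.467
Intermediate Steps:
D(q, w) = 3 + w
J(o, V) = -45 + 25*V (J(o, V) = -5*(-5*V + (3 + 6)) = -5*(-5*V + 9) = -5*(9 - 5*V) = -45 + 25*V)
z(y, f) = 132 + 12*f (z(y, f) = f + (132 + 11*f) = 132 + 12*f)
z(J(41, 12), -739)/(-3687117) + 4769963/(-354133) = (132 + 12*(-739))/(-3687117) + 4769963/(-354133) = (132 - 8868)*(-1/3687117) + 4769963*(-1/354133) = -8736*(-1/3687117) - 4769963/354133 = 416/175577 - 4769963/354133 = -837348474323/62177609741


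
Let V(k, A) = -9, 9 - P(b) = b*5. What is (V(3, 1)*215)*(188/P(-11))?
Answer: -90945/16 ≈ -5684.1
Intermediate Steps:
P(b) = 9 - 5*b (P(b) = 9 - b*5 = 9 - 5*b)
(V(3, 1)*215)*(188/P(-11)) = (-9*215)*(188/(9 - 5*(-11))) = -363780/(9 + 55) = -363780/64 = -1935*47/16 = -90945/16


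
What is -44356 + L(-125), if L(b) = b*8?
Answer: -45356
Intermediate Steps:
L(b) = 8*b
-44356 + L(-125) = -44356 + 8*(-125) = -44356 - 1000 = -45356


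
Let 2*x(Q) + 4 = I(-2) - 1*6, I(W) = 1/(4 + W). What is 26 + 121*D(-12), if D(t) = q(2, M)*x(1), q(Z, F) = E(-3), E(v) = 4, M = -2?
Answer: -2273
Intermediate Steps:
x(Q) = -19/4 (x(Q) = -2 + (1/(4 - 2) - 1*6)/2 = -2 + (1/2 - 6)/2 = -2 + (1/2)*(-11/2) = -2 - 11/4 = -19/4)
q(Z, F) = 4
D(t) = -19 (D(t) = 4*(-19/4) = -19)
26 + 121*D(-12) = 26 + 121*(-19) = 26 - 2299 = -2273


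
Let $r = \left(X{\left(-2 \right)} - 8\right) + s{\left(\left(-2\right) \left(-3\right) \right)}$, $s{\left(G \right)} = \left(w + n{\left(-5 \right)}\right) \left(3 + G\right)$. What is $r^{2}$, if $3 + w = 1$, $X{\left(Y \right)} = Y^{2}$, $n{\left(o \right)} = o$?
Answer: $4489$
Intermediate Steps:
$w = -2$ ($w = -3 + 1 = -2$)
$s{\left(G \right)} = -21 - 7 G$ ($s{\left(G \right)} = \left(-2 - 5\right) \left(3 + G\right) = - 7 \left(3 + G\right) = -21 - 7 G$)
$r = -67$ ($r = \left(\left(-2\right)^{2} - 8\right) - \left(21 + 7 \left(\left(-2\right) \left(-3\right)\right)\right) = \left(4 - 8\right) - 63 = -4 - 63 = -67$)
$r^{2} = \left(-67\right)^{2} = 4489$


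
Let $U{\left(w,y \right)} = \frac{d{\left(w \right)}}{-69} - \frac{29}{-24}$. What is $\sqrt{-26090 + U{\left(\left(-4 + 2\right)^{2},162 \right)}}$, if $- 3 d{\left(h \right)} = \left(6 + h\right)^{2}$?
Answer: $\frac{i \sqrt{1987302994}}{276} \approx 161.52 i$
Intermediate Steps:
$d{\left(h \right)} = - \frac{\left(6 + h\right)^{2}}{3}$
$U{\left(w,y \right)} = \frac{29}{24} + \frac{\left(6 + w\right)^{2}}{207}$ ($U{\left(w,y \right)} = \frac{\left(- \frac{1}{3}\right) \left(6 + w\right)^{2}}{-69} - \frac{29}{-24} = - \frac{\left(6 + w\right)^{2}}{3} \left(- \frac{1}{69}\right) - - \frac{29}{24} = \frac{\left(6 + w\right)^{2}}{207} + \frac{29}{24} = \frac{29}{24} + \frac{\left(6 + w\right)^{2}}{207}$)
$\sqrt{-26090 + U{\left(\left(-4 + 2\right)^{2},162 \right)}} = \sqrt{-26090 + \left(\frac{29}{24} + \frac{\left(6 + \left(-4 + 2\right)^{2}\right)^{2}}{207}\right)} = \sqrt{-26090 + \left(\frac{29}{24} + \frac{\left(6 + \left(-2\right)^{2}\right)^{2}}{207}\right)} = \sqrt{-26090 + \left(\frac{29}{24} + \frac{\left(6 + 4\right)^{2}}{207}\right)} = \sqrt{-26090 + \left(\frac{29}{24} + \frac{10^{2}}{207}\right)} = \sqrt{-26090 + \left(\frac{29}{24} + \frac{1}{207} \cdot 100\right)} = \sqrt{-26090 + \left(\frac{29}{24} + \frac{100}{207}\right)} = \sqrt{-26090 + \frac{2801}{1656}} = \sqrt{- \frac{43202239}{1656}} = \frac{i \sqrt{1987302994}}{276}$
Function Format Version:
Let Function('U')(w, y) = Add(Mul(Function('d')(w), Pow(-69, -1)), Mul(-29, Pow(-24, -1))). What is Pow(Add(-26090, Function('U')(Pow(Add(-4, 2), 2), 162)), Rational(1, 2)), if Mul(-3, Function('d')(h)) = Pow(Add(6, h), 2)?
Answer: Mul(Rational(1, 276), I, Pow(1987302994, Rational(1, 2))) ≈ Mul(161.52, I)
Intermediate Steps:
Function('d')(h) = Mul(Rational(-1, 3), Pow(Add(6, h), 2))
Function('U')(w, y) = Add(Rational(29, 24), Mul(Rational(1, 207), Pow(Add(6, w), 2))) (Function('U')(w, y) = Add(Mul(Mul(Rational(-1, 3), Pow(Add(6, w), 2)), Pow(-69, -1)), Mul(-29, Pow(-24, -1))) = Add(Mul(Mul(Rational(-1, 3), Pow(Add(6, w), 2)), Rational(-1, 69)), Mul(-29, Rational(-1, 24))) = Add(Mul(Rational(1, 207), Pow(Add(6, w), 2)), Rational(29, 24)) = Add(Rational(29, 24), Mul(Rational(1, 207), Pow(Add(6, w), 2))))
Pow(Add(-26090, Function('U')(Pow(Add(-4, 2), 2), 162)), Rational(1, 2)) = Pow(Add(-26090, Add(Rational(29, 24), Mul(Rational(1, 207), Pow(Add(6, Pow(Add(-4, 2), 2)), 2)))), Rational(1, 2)) = Pow(Add(-26090, Add(Rational(29, 24), Mul(Rational(1, 207), Pow(Add(6, Pow(-2, 2)), 2)))), Rational(1, 2)) = Pow(Add(-26090, Add(Rational(29, 24), Mul(Rational(1, 207), Pow(Add(6, 4), 2)))), Rational(1, 2)) = Pow(Add(-26090, Add(Rational(29, 24), Mul(Rational(1, 207), Pow(10, 2)))), Rational(1, 2)) = Pow(Add(-26090, Add(Rational(29, 24), Mul(Rational(1, 207), 100))), Rational(1, 2)) = Pow(Add(-26090, Add(Rational(29, 24), Rational(100, 207))), Rational(1, 2)) = Pow(Add(-26090, Rational(2801, 1656)), Rational(1, 2)) = Pow(Rational(-43202239, 1656), Rational(1, 2)) = Mul(Rational(1, 276), I, Pow(1987302994, Rational(1, 2)))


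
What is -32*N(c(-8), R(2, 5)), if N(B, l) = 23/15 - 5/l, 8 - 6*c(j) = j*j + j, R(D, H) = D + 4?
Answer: -112/5 ≈ -22.400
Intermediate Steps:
R(D, H) = 4 + D
c(j) = 4/3 - j/6 - j²/6 (c(j) = 4/3 - (j*j + j)/6 = 4/3 - (j² + j)/6 = 4/3 - (j + j²)/6 = 4/3 + (-j/6 - j²/6) = 4/3 - j/6 - j²/6)
N(B, l) = 23/15 - 5/l (N(B, l) = 23*(1/15) - 5/l = 23/15 - 5/l)
-32*N(c(-8), R(2, 5)) = -32*(23/15 - 5/(4 + 2)) = -32*(23/15 - 5/6) = -32*(23/15 - 5*⅙) = -32*(23/15 - ⅚) = -32*7/10 = -112/5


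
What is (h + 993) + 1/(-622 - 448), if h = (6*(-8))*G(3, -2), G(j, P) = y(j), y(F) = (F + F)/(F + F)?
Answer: 1011149/1070 ≈ 945.00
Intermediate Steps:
y(F) = 1 (y(F) = (2*F)/((2*F)) = (2*F)*(1/(2*F)) = 1)
G(j, P) = 1
h = -48 (h = (6*(-8))*1 = -48*1 = -48)
(h + 993) + 1/(-622 - 448) = (-48 + 993) + 1/(-622 - 448) = 945 + 1/(-1070) = 945 - 1/1070 = 1011149/1070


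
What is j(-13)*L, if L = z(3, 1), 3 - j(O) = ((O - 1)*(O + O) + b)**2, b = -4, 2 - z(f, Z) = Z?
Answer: -129597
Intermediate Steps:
z(f, Z) = 2 - Z
j(O) = 3 - (-4 + 2*O*(-1 + O))**2 (j(O) = 3 - ((O - 1)*(O + O) - 4)**2 = 3 - ((-1 + O)*(2*O) - 4)**2 = 3 - (2*O*(-1 + O) - 4)**2 = 3 - (-4 + 2*O*(-1 + O))**2)
L = 1 (L = 2 - 1*1 = 2 - 1 = 1)
j(-13)*L = (3 - 4*(2 - 13 - 1*(-13)**2)**2)*1 = (3 - 4*(2 - 13 - 1*169)**2)*1 = (3 - 4*(2 - 13 - 169)**2)*1 = (3 - 4*(-180)**2)*1 = (3 - 4*32400)*1 = (3 - 129600)*1 = -129597*1 = -129597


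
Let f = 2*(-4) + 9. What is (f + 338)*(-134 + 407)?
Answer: 92547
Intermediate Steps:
f = 1 (f = -8 + 9 = 1)
(f + 338)*(-134 + 407) = (1 + 338)*(-134 + 407) = 339*273 = 92547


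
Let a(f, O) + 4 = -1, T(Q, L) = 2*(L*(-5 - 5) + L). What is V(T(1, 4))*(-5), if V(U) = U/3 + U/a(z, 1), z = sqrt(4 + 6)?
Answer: 48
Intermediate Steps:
T(Q, L) = -18*L (T(Q, L) = 2*(L*(-10) + L) = 2*(-10*L + L) = 2*(-9*L) = -18*L)
z = sqrt(10) ≈ 3.1623
a(f, O) = -5 (a(f, O) = -4 - 1 = -5)
V(U) = 2*U/15 (V(U) = U/3 + U/(-5) = U*(1/3) + U*(-1/5) = U/3 - U/5 = 2*U/15)
V(T(1, 4))*(-5) = (2*(-18*4)/15)*(-5) = ((2/15)*(-72))*(-5) = -48/5*(-5) = 48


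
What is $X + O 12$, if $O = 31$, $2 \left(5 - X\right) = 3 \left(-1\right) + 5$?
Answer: $376$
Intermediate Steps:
$X = 4$ ($X = 5 - \frac{3 \left(-1\right) + 5}{2} = 5 - \frac{-3 + 5}{2} = 5 - 1 = 4$)
$X + O 12 = 4 + 31 \cdot 12 = 4 + 372 = 376$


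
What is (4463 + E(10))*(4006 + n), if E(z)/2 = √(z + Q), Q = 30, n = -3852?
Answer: 687302 + 616*√10 ≈ 6.8925e+5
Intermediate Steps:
E(z) = 2*√(30 + z) (E(z) = 2*√(z + 30) = 2*√(30 + z))
(4463 + E(10))*(4006 + n) = (4463 + 2*√(30 + 10))*(4006 - 3852) = (4463 + 2*√40)*154 = (4463 + 2*(2*√10))*154 = (4463 + 4*√10)*154 = 687302 + 616*√10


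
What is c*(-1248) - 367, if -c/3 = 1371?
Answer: 5132657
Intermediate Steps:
c = -4113 (c = -3*1371 = -4113)
c*(-1248) - 367 = -4113*(-1248) - 367 = 5133024 - 367 = 5132657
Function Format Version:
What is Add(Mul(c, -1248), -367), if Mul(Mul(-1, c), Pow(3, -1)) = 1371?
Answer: 5132657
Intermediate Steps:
c = -4113 (c = Mul(-3, 1371) = -4113)
Add(Mul(c, -1248), -367) = Add(Mul(-4113, -1248), -367) = Add(5133024, -367) = 5132657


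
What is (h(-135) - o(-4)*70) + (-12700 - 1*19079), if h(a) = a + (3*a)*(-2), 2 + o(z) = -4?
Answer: -30684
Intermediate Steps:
o(z) = -6 (o(z) = -2 - 4 = -6)
h(a) = -5*a (h(a) = a - 6*a = -5*a)
(h(-135) - o(-4)*70) + (-12700 - 1*19079) = (-5*(-135) - (-6)*70) + (-12700 - 1*19079) = (675 - 1*(-420)) + (-12700 - 19079) = (675 + 420) - 31779 = 1095 - 31779 = -30684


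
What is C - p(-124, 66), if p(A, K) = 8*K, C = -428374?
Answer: -428902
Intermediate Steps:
C - p(-124, 66) = -428374 - 8*66 = -428374 - 1*528 = -428374 - 528 = -428902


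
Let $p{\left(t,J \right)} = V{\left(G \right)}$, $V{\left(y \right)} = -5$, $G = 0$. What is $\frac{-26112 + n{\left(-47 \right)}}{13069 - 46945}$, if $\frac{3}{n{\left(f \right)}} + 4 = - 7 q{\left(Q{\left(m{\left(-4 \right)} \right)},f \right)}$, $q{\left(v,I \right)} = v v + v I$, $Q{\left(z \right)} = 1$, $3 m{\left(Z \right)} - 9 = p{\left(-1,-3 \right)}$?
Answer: $\frac{2767871}{3590856} \approx 0.77081$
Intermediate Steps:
$p{\left(t,J \right)} = -5$
$m{\left(Z \right)} = \frac{4}{3}$ ($m{\left(Z \right)} = 3 + \frac{1}{3} \left(-5\right) = 3 - \frac{5}{3} = \frac{4}{3}$)
$q{\left(v,I \right)} = v^{2} + I v$
$n{\left(f \right)} = \frac{3}{-11 - 7 f}$ ($n{\left(f \right)} = \frac{3}{-4 - 7 \cdot 1 \left(f + 1\right)} = \frac{3}{-4 - 7 \cdot 1 \left(1 + f\right)} = \frac{3}{-4 - 7 \left(1 + f\right)} = \frac{3}{-4 - \left(7 + 7 f\right)} = \frac{3}{-11 - 7 f}$)
$\frac{-26112 + n{\left(-47 \right)}}{13069 - 46945} = \frac{-26112 - \frac{3}{11 + 7 \left(-47\right)}}{13069 - 46945} = \frac{-26112 - \frac{3}{11 - 329}}{-33876} = \left(-26112 - \frac{3}{-318}\right) \left(- \frac{1}{33876}\right) = \left(-26112 - - \frac{1}{106}\right) \left(- \frac{1}{33876}\right) = \left(-26112 + \frac{1}{106}\right) \left(- \frac{1}{33876}\right) = \left(- \frac{2767871}{106}\right) \left(- \frac{1}{33876}\right) = \frac{2767871}{3590856}$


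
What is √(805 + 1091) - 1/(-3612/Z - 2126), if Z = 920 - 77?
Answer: 281/598610 + 2*√474 ≈ 43.544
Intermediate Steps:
Z = 843
√(805 + 1091) - 1/(-3612/Z - 2126) = √(805 + 1091) - 1/(-3612/843 - 2126) = √1896 - 1/(-3612*1/843 - 2126) = 2*√474 - 1/(-1204/281 - 2126) = 2*√474 - 1/(-598610/281) = 2*√474 - 1*(-281/598610) = 2*√474 + 281/598610 = 281/598610 + 2*√474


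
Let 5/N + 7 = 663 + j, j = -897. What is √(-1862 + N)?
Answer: I*√108148027/241 ≈ 43.151*I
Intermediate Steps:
N = -5/241 (N = 5/(-7 + (663 - 897)) = 5/(-7 - 234) = 5/(-241) = 5*(-1/241) = -5/241 ≈ -0.020747)
√(-1862 + N) = √(-1862 - 5/241) = √(-448747/241) = I*√108148027/241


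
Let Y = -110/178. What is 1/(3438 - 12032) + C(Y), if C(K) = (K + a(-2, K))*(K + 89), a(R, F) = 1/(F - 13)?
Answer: -210071472124/3437690237 ≈ -61.108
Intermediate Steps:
Y = -55/89 (Y = -110*1/178 = -55/89 ≈ -0.61798)
a(R, F) = 1/(-13 + F)
C(K) = (89 + K)*(K + 1/(-13 + K)) (C(K) = (K + 1/(-13 + K))*(K + 89) = (K + 1/(-13 + K))*(89 + K) = (89 + K)*(K + 1/(-13 + K)))
1/(3438 - 12032) + C(Y) = 1/(3438 - 12032) + (89 - 55/89 - 55*(-13 - 55/89)*(89 - 55/89)/89)/(-13 - 55/89) = 1/(-8594) + (89 - 55/89 - 55/89*(-1212/89)*7866/89)/(-1212/89) = -1/8594 - 89*(89 - 55/89 + 524347560/704969)/1212 = -1/8594 - 89/1212*586654146/704969 = -1/8594 - 97775691/1600042 = -210071472124/3437690237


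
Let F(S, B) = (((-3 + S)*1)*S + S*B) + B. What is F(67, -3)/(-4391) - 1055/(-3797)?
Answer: -10874443/16672627 ≈ -0.65223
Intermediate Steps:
F(S, B) = B + B*S + S*(-3 + S) (F(S, B) = ((-3 + S)*S + B*S) + B = (S*(-3 + S) + B*S) + B = (B*S + S*(-3 + S)) + B = B + B*S + S*(-3 + S))
F(67, -3)/(-4391) - 1055/(-3797) = (-3 + 67**2 - 3*67 - 3*67)/(-4391) - 1055/(-3797) = (-3 + 4489 - 201 - 201)*(-1/4391) - 1055*(-1/3797) = 4084*(-1/4391) + 1055/3797 = -4084/4391 + 1055/3797 = -10874443/16672627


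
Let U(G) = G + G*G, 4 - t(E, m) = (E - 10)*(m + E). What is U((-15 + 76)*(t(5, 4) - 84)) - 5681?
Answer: 4550409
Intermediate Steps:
t(E, m) = 4 - (-10 + E)*(E + m) (t(E, m) = 4 - (E - 10)*(m + E) = 4 - (-10 + E)*(E + m))
U(G) = G + G²
U((-15 + 76)*(t(5, 4) - 84)) - 5681 = ((-15 + 76)*((4 - 1*5² + 10*5 + 10*4 - 1*5*4) - 84))*(1 + (-15 + 76)*((4 - 1*5² + 10*5 + 10*4 - 1*5*4) - 84)) - 5681 = (61*((4 - 1*25 + 50 + 40 - 20) - 84))*(1 + 61*((4 - 1*25 + 50 + 40 - 20) - 84)) - 5681 = (61*((4 - 25 + 50 + 40 - 20) - 84))*(1 + 61*((4 - 25 + 50 + 40 - 20) - 84)) - 5681 = (61*(49 - 84))*(1 + 61*(49 - 84)) - 5681 = (61*(-35))*(1 + 61*(-35)) - 5681 = -2135*(1 - 2135) - 5681 = -2135*(-2134) - 5681 = 4556090 - 5681 = 4550409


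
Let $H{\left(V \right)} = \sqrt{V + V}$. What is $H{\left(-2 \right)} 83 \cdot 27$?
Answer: $4482 i \approx 4482.0 i$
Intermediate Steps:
$H{\left(V \right)} = \sqrt{2} \sqrt{V}$ ($H{\left(V \right)} = \sqrt{2 V} = \sqrt{2} \sqrt{V}$)
$H{\left(-2 \right)} 83 \cdot 27 = \sqrt{2} \sqrt{-2} \cdot 83 \cdot 27 = \sqrt{2} i \sqrt{2} \cdot 83 \cdot 27 = 2 i 83 \cdot 27 = 166 i 27 = 4482 i$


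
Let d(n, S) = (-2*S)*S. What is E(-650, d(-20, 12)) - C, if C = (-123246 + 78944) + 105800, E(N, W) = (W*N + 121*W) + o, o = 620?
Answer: 91474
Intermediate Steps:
d(n, S) = -2*S²
E(N, W) = 620 + 121*W + N*W (E(N, W) = (W*N + 121*W) + 620 = (N*W + 121*W) + 620 = (121*W + N*W) + 620 = 620 + 121*W + N*W)
C = 61498 (C = -44302 + 105800 = 61498)
E(-650, d(-20, 12)) - C = (620 + 121*(-2*12²) - (-1300)*12²) - 1*61498 = (620 + 121*(-2*144) - (-1300)*144) - 61498 = (620 + 121*(-288) - 650*(-288)) - 61498 = (620 - 34848 + 187200) - 61498 = 152972 - 61498 = 91474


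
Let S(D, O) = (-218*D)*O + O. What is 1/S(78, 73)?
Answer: -1/1241219 ≈ -8.0566e-7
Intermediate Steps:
S(D, O) = O - 218*D*O (S(D, O) = -218*D*O + O = O - 218*D*O)
1/S(78, 73) = 1/(73*(1 - 218*78)) = 1/(73*(1 - 17004)) = 1/(73*(-17003)) = 1/(-1241219) = -1/1241219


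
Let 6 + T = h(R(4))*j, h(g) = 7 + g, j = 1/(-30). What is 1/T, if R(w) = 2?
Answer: -10/63 ≈ -0.15873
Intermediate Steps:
j = -1/30 ≈ -0.033333
T = -63/10 (T = -6 + (7 + 2)*(-1/30) = -6 + 9*(-1/30) = -6 - 3/10 = -63/10 ≈ -6.3000)
1/T = 1/(-63/10) = -10/63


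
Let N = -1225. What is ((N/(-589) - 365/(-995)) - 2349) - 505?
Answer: -334233422/117211 ≈ -2851.6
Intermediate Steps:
((N/(-589) - 365/(-995)) - 2349) - 505 = ((-1225/(-589) - 365/(-995)) - 2349) - 505 = ((-1225*(-1/589) - 365*(-1/995)) - 2349) - 505 = ((1225/589 + 73/199) - 2349) - 505 = (286772/117211 - 2349) - 505 = -275041867/117211 - 505 = -334233422/117211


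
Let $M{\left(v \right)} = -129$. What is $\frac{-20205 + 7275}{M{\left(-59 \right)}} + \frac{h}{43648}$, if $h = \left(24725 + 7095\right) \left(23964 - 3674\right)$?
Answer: $\frac{3493764785}{234608} \approx 14892.0$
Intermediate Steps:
$h = 645627800$ ($h = 31820 \cdot 20290 = 645627800$)
$\frac{-20205 + 7275}{M{\left(-59 \right)}} + \frac{h}{43648} = \frac{-20205 + 7275}{-129} + \frac{645627800}{43648} = \left(-12930\right) \left(- \frac{1}{129}\right) + 645627800 \cdot \frac{1}{43648} = \frac{4310}{43} + \frac{80703475}{5456} = \frac{3493764785}{234608}$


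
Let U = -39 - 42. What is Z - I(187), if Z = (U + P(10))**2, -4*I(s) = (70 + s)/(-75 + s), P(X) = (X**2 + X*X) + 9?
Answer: 7340289/448 ≈ 16385.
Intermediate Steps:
P(X) = 9 + 2*X**2 (P(X) = (X**2 + X**2) + 9 = 2*X**2 + 9 = 9 + 2*X**2)
I(s) = -(70 + s)/(4*(-75 + s))
U = -81
Z = 16384 (Z = (-81 + (9 + 2*10**2))**2 = (-81 + (9 + 2*100))**2 = (-81 + (9 + 200))**2 = (-81 + 209)**2 = 128**2 = 16384)
Z - I(187) = 16384 - (-70 - 1*187)/(4*(-75 + 187)) = 16384 - (-70 - 187)/(4*112) = 16384 - (-257)/(4*112) = 16384 - 1*(-257/448) = 16384 + 257/448 = 7340289/448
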